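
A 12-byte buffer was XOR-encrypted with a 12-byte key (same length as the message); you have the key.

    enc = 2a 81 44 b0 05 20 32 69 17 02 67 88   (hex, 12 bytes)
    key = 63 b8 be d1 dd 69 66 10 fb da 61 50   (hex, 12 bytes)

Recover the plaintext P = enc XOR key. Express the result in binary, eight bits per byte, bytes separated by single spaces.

XOR is its own inverse, so applying the key byte-wise gives the result directly.
 42 ⊕  99 =  73
129 ⊕ 184 =  57
 68 ⊕ 190 = 250
176 ⊕ 209 =  97
  5 ⊕ 221 = 216
 32 ⊕ 105 =  73
 50 ⊕ 102 =  84
105 ⊕  16 = 121
 23 ⊕ 251 = 236
  2 ⊕ 218 = 216
103 ⊕  97 =   6
136 ⊕  80 = 216

01001001 00111001 11111010 01100001 11011000 01001001 01010100 01111001 11101100 11011000 00000110 11011000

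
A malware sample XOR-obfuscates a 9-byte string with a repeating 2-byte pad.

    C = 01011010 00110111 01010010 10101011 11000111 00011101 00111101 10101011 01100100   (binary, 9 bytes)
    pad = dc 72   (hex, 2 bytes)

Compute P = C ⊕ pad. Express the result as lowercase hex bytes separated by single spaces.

86 45 8e d9 1b 6f e1 d9 b8

The 2-byte key repeats, so the effective keystream is dc 72 dc 72 dc 72 dc 72 dc.
byte 0: 5a xor dc = 86
byte 1: 37 xor 72 = 45
byte 2: 52 xor dc = 8e
byte 3: ab xor 72 = d9
byte 4: c7 xor dc = 1b
byte 5: 1d xor 72 = 6f
byte 6: 3d xor dc = e1
byte 7: ab xor 72 = d9
byte 8: 64 xor dc = b8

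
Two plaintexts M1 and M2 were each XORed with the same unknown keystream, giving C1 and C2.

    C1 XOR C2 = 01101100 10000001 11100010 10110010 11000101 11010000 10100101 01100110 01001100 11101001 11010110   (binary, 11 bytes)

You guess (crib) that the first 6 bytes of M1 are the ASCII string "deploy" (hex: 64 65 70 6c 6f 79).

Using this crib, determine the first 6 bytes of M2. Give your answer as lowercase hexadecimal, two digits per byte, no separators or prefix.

08e492deaaa9

Since C1 ⊕ C2 = M1 ⊕ M2, XORing with the guessed M1 bytes yields the corresponding M2 bytes: M2 = (C1 ⊕ C2) ⊕ M1.
108 XOR 100 =   8
129 XOR 101 = 228
226 XOR 112 = 146
178 XOR 108 = 222
197 XOR 111 = 170
208 XOR 121 = 169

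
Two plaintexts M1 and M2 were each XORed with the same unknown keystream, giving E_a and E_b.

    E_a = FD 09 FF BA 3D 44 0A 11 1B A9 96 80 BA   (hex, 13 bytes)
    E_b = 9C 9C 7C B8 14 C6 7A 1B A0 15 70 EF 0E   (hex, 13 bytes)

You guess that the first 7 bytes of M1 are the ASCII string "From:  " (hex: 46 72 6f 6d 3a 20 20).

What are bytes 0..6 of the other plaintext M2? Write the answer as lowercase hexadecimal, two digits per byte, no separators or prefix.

27e7ec6f13a250

First, E_a ⊕ E_b = (M1 ⊕ K) ⊕ (M2 ⊕ K) = M1 ⊕ M2, so the key drops out. Then M2 = (M1 ⊕ M2) ⊕ M1 over the first 7 bytes.
byte 0: (fd xor 9c) xor 46 = 61 xor 46 = 27
byte 1: (09 xor 9c) xor 72 = 95 xor 72 = e7
byte 2: (ff xor 7c) xor 6f = 83 xor 6f = ec
byte 3: (ba xor b8) xor 6d = 02 xor 6d = 6f
byte 4: (3d xor 14) xor 3a = 29 xor 3a = 13
byte 5: (44 xor c6) xor 20 = 82 xor 20 = a2
byte 6: (0a xor 7a) xor 20 = 70 xor 20 = 50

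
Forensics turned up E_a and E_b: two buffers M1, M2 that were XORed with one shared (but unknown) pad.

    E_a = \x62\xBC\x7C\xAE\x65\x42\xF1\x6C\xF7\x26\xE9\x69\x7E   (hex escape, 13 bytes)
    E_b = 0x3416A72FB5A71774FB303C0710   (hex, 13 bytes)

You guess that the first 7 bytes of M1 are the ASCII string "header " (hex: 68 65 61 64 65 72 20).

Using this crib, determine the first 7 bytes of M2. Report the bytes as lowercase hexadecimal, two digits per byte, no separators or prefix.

3ecfbae5b597c6

First, E_a ⊕ E_b = (M1 ⊕ K) ⊕ (M2 ⊕ K) = M1 ⊕ M2, so the key drops out. Then M2 = (M1 ⊕ M2) ⊕ M1 over the first 7 bytes.
byte 0: (62 XOR 34) XOR 68 = 56 XOR 68 = 3e
byte 1: (bc XOR 16) XOR 65 = aa XOR 65 = cf
byte 2: (7c XOR a7) XOR 61 = db XOR 61 = ba
byte 3: (ae XOR 2f) XOR 64 = 81 XOR 64 = e5
byte 4: (65 XOR b5) XOR 65 = d0 XOR 65 = b5
byte 5: (42 XOR a7) XOR 72 = e5 XOR 72 = 97
byte 6: (f1 XOR 17) XOR 20 = e6 XOR 20 = c6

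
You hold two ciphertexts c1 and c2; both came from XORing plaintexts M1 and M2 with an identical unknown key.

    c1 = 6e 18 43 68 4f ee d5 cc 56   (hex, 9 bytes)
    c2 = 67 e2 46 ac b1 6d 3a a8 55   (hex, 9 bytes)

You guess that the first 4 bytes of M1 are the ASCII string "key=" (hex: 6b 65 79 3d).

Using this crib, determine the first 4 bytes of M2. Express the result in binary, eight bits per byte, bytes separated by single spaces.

01100010 10011111 01111100 11111001

First, c1 ⊕ c2 = (M1 ⊕ K) ⊕ (M2 ⊕ K) = M1 ⊕ M2, so the key drops out. Then M2 = (M1 ⊕ M2) ⊕ M1 over the first 4 bytes.
byte 0: (6e ^ 67) ^ 6b = 09 ^ 6b = 62
byte 1: (18 ^ e2) ^ 65 = fa ^ 65 = 9f
byte 2: (43 ^ 46) ^ 79 = 05 ^ 79 = 7c
byte 3: (68 ^ ac) ^ 3d = c4 ^ 3d = f9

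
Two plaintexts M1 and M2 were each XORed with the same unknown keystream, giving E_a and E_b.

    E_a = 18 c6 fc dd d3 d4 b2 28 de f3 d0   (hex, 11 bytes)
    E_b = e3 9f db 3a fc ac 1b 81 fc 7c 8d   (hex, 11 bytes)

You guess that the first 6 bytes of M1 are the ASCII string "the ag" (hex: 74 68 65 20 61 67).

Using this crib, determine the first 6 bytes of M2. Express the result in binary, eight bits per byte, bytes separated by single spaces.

10001111 00110001 01000010 11000111 01001110 00011111

First, E_a ⊕ E_b = (M1 ⊕ K) ⊕ (M2 ⊕ K) = M1 ⊕ M2, so the key drops out. Then M2 = (M1 ⊕ M2) ⊕ M1 over the first 6 bytes.
byte 0: (18 ^ e3) ^ 74 = fb ^ 74 = 8f
byte 1: (c6 ^ 9f) ^ 68 = 59 ^ 68 = 31
byte 2: (fc ^ db) ^ 65 = 27 ^ 65 = 42
byte 3: (dd ^ 3a) ^ 20 = e7 ^ 20 = c7
byte 4: (d3 ^ fc) ^ 61 = 2f ^ 61 = 4e
byte 5: (d4 ^ ac) ^ 67 = 78 ^ 67 = 1f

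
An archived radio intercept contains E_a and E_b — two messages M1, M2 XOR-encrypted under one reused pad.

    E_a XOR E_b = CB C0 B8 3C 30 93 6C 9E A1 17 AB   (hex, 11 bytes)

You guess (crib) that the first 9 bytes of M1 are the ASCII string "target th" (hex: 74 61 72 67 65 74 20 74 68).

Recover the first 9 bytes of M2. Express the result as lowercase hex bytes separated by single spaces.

bf a1 ca 5b 55 e7 4c ea c9

Since E_a ⊕ E_b = M1 ⊕ M2, XORing with the guessed M1 bytes yields the corresponding M2 bytes: M2 = (E_a ⊕ E_b) ⊕ M1.
byte 0: 203 ^ 116 = 191
byte 1: 192 ^  97 = 161
byte 2: 184 ^ 114 = 202
byte 3:  60 ^ 103 =  91
byte 4:  48 ^ 101 =  85
byte 5: 147 ^ 116 = 231
byte 6: 108 ^  32 =  76
byte 7: 158 ^ 116 = 234
byte 8: 161 ^ 104 = 201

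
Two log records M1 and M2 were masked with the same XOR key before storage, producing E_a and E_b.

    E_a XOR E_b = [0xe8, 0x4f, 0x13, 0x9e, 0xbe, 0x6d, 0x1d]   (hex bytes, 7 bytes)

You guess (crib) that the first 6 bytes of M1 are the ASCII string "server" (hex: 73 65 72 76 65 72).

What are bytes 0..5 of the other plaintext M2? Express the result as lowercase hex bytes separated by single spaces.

9b 2a 61 e8 db 1f

Since E_a ⊕ E_b = M1 ⊕ M2, XORing with the guessed M1 bytes yields the corresponding M2 bytes: M2 = (E_a ⊕ E_b) ⊕ M1.
e8 xor 73 = 9b
4f xor 65 = 2a
13 xor 72 = 61
9e xor 76 = e8
be xor 65 = db
6d xor 72 = 1f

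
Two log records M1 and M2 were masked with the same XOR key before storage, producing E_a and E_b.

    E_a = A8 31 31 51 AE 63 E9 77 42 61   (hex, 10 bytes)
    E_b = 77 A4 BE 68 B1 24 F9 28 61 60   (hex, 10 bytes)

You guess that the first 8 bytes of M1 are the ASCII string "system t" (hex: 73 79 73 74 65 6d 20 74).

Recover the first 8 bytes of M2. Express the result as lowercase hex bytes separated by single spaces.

First, E_a ⊕ E_b = (M1 ⊕ K) ⊕ (M2 ⊕ K) = M1 ⊕ M2, so the key drops out. Then M2 = (M1 ⊕ M2) ⊕ M1 over the first 8 bytes.
byte 0: (a8 XOR 77) XOR 73 = df XOR 73 = ac
byte 1: (31 XOR a4) XOR 79 = 95 XOR 79 = ec
byte 2: (31 XOR be) XOR 73 = 8f XOR 73 = fc
byte 3: (51 XOR 68) XOR 74 = 39 XOR 74 = 4d
byte 4: (ae XOR b1) XOR 65 = 1f XOR 65 = 7a
byte 5: (63 XOR 24) XOR 6d = 47 XOR 6d = 2a
byte 6: (e9 XOR f9) XOR 20 = 10 XOR 20 = 30
byte 7: (77 XOR 28) XOR 74 = 5f XOR 74 = 2b

ac ec fc 4d 7a 2a 30 2b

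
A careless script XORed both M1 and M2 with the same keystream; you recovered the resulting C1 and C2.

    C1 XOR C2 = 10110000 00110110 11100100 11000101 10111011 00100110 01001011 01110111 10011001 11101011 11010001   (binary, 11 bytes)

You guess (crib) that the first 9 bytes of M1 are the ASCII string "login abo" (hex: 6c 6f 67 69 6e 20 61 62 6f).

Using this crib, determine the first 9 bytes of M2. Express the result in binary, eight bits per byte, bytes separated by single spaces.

Since C1 ⊕ C2 = M1 ⊕ M2, XORing with the guessed M1 bytes yields the corresponding M2 bytes: M2 = (C1 ⊕ C2) ⊕ M1.
byte 0: 176 ^ 108 = 220
byte 1:  54 ^ 111 =  89
byte 2: 228 ^ 103 = 131
byte 3: 197 ^ 105 = 172
byte 4: 187 ^ 110 = 213
byte 5:  38 ^  32 =   6
byte 6:  75 ^  97 =  42
byte 7: 119 ^  98 =  21
byte 8: 153 ^ 111 = 246

11011100 01011001 10000011 10101100 11010101 00000110 00101010 00010101 11110110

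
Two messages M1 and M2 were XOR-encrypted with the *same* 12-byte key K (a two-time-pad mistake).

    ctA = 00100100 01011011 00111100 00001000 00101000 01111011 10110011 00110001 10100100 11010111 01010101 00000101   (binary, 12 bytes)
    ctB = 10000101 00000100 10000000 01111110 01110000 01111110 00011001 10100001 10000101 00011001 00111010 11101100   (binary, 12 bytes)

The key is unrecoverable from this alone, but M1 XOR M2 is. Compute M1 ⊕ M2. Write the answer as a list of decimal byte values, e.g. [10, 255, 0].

[161, 95, 188, 118, 88, 5, 170, 144, 33, 206, 111, 233]

ctA ⊕ ctB = (M1 ⊕ K) ⊕ (M2 ⊕ K) = M1 ⊕ M2 — the shared key cancels under XOR.
00100100 xor 10000101 = 10100001
01011011 xor 00000100 = 01011111
00111100 xor 10000000 = 10111100
00001000 xor 01111110 = 01110110
00101000 xor 01110000 = 01011000
01111011 xor 01111110 = 00000101
10110011 xor 00011001 = 10101010
00110001 xor 10100001 = 10010000
10100100 xor 10000101 = 00100001
11010111 xor 00011001 = 11001110
01010101 xor 00111010 = 01101111
00000101 xor 11101100 = 11101001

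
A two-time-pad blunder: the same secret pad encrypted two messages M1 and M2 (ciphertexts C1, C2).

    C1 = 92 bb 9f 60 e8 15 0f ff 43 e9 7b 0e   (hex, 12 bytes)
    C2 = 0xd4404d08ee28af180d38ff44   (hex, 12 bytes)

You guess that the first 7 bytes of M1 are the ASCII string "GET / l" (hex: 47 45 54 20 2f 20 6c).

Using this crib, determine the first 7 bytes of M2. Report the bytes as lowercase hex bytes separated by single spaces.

First, C1 ⊕ C2 = (M1 ⊕ K) ⊕ (M2 ⊕ K) = M1 ⊕ M2, so the key drops out. Then M2 = (M1 ⊕ M2) ⊕ M1 over the first 7 bytes.
byte 0: (92 xor d4) xor 47 = 46 xor 47 = 01
byte 1: (bb xor 40) xor 45 = fb xor 45 = be
byte 2: (9f xor 4d) xor 54 = d2 xor 54 = 86
byte 3: (60 xor 08) xor 20 = 68 xor 20 = 48
byte 4: (e8 xor ee) xor 2f = 06 xor 2f = 29
byte 5: (15 xor 28) xor 20 = 3d xor 20 = 1d
byte 6: (0f xor af) xor 6c = a0 xor 6c = cc

01 be 86 48 29 1d cc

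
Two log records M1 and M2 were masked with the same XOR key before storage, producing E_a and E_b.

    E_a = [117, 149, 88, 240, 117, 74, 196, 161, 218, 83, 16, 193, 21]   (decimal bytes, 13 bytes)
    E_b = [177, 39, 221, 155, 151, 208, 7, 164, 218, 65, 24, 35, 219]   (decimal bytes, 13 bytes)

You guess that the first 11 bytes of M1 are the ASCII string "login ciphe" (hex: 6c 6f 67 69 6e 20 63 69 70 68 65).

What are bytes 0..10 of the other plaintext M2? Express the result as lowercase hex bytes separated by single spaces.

First, E_a ⊕ E_b = (M1 ⊕ K) ⊕ (M2 ⊕ K) = M1 ⊕ M2, so the key drops out. Then M2 = (M1 ⊕ M2) ⊕ M1 over the first 11 bytes.
byte 0: (75 xor b1) xor 6c = c4 xor 6c = a8
byte 1: (95 xor 27) xor 6f = b2 xor 6f = dd
byte 2: (58 xor dd) xor 67 = 85 xor 67 = e2
byte 3: (f0 xor 9b) xor 69 = 6b xor 69 = 02
byte 4: (75 xor 97) xor 6e = e2 xor 6e = 8c
byte 5: (4a xor d0) xor 20 = 9a xor 20 = ba
byte 6: (c4 xor 07) xor 63 = c3 xor 63 = a0
byte 7: (a1 xor a4) xor 69 = 05 xor 69 = 6c
byte 8: (da xor da) xor 70 = 00 xor 70 = 70
byte 9: (53 xor 41) xor 68 = 12 xor 68 = 7a
byte 10: (10 xor 18) xor 65 = 08 xor 65 = 6d

a8 dd e2 02 8c ba a0 6c 70 7a 6d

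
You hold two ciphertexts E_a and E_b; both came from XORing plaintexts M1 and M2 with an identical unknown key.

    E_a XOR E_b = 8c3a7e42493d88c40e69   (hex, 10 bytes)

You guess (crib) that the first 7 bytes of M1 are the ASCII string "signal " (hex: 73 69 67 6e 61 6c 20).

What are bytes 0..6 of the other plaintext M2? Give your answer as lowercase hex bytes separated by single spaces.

ff 53 19 2c 28 51 a8

Since E_a ⊕ E_b = M1 ⊕ M2, XORing with the guessed M1 bytes yields the corresponding M2 bytes: M2 = (E_a ⊕ E_b) ⊕ M1.
8c XOR 73 = ff
3a XOR 69 = 53
7e XOR 67 = 19
42 XOR 6e = 2c
49 XOR 61 = 28
3d XOR 6c = 51
88 XOR 20 = a8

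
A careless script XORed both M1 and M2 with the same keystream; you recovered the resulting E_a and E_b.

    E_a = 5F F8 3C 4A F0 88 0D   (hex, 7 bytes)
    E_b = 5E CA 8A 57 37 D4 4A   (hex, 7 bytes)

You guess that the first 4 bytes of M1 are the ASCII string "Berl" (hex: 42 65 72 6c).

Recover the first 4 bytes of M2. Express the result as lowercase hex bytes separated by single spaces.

43 57 c4 71

First, E_a ⊕ E_b = (M1 ⊕ K) ⊕ (M2 ⊕ K) = M1 ⊕ M2, so the key drops out. Then M2 = (M1 ⊕ M2) ⊕ M1 over the first 4 bytes.
byte 0: (5f ⊕ 5e) ⊕ 42 = 01 ⊕ 42 = 43
byte 1: (f8 ⊕ ca) ⊕ 65 = 32 ⊕ 65 = 57
byte 2: (3c ⊕ 8a) ⊕ 72 = b6 ⊕ 72 = c4
byte 3: (4a ⊕ 57) ⊕ 6c = 1d ⊕ 6c = 71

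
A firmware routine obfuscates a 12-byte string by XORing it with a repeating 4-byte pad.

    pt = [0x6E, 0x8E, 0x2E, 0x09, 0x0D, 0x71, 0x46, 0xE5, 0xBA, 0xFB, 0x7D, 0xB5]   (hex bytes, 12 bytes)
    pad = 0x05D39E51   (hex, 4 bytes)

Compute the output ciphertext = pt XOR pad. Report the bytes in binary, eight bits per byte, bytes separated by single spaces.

01101011 01011101 10110000 01011000 00001000 10100010 11011000 10110100 10111111 00101000 11100011 11100100

The 4-byte key repeats, so the effective keystream is 05 d3 9e 51 05 d3 9e 51 05 d3 9e 51.
byte 0: 6e xor 05 = 6b
byte 1: 8e xor d3 = 5d
byte 2: 2e xor 9e = b0
byte 3: 09 xor 51 = 58
byte 4: 0d xor 05 = 08
byte 5: 71 xor d3 = a2
byte 6: 46 xor 9e = d8
byte 7: e5 xor 51 = b4
byte 8: ba xor 05 = bf
byte 9: fb xor d3 = 28
byte 10: 7d xor 9e = e3
byte 11: b5 xor 51 = e4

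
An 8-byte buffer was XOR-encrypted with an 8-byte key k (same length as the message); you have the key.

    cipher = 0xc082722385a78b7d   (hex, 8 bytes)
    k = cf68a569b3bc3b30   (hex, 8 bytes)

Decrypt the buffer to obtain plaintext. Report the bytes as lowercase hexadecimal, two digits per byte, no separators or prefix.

0fead74a361bb04d

byte 0: c0 XOR cf = 0f
byte 1: 82 XOR 68 = ea
byte 2: 72 XOR a5 = d7
byte 3: 23 XOR 69 = 4a
byte 4: 85 XOR b3 = 36
byte 5: a7 XOR bc = 1b
byte 6: 8b XOR 3b = b0
byte 7: 7d XOR 30 = 4d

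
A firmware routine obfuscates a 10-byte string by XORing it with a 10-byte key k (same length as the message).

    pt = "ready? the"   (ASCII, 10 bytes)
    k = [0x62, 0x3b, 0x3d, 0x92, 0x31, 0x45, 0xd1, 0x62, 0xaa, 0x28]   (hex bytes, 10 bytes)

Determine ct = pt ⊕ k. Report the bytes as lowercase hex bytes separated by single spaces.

byte 0: 114 ⊕  98 =  16
byte 1: 101 ⊕  59 =  94
byte 2:  97 ⊕  61 =  92
byte 3: 100 ⊕ 146 = 246
byte 4: 121 ⊕  49 =  72
byte 5:  63 ⊕  69 = 122
byte 6:  32 ⊕ 209 = 241
byte 7: 116 ⊕  98 =  22
byte 8: 104 ⊕ 170 = 194
byte 9: 101 ⊕  40 =  77

10 5e 5c f6 48 7a f1 16 c2 4d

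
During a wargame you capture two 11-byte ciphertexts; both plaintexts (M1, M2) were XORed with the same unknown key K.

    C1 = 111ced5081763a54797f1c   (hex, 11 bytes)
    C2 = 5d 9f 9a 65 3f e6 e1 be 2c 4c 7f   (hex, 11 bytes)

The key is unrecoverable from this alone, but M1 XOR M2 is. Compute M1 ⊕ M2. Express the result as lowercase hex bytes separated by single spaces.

C1 ⊕ C2 = (M1 ⊕ K) ⊕ (M2 ⊕ K) = M1 ⊕ M2 — the shared key cancels under XOR.
11 ⊕ 5d = 4c
1c ⊕ 9f = 83
ed ⊕ 9a = 77
50 ⊕ 65 = 35
81 ⊕ 3f = be
76 ⊕ e6 = 90
3a ⊕ e1 = db
54 ⊕ be = ea
79 ⊕ 2c = 55
7f ⊕ 4c = 33
1c ⊕ 7f = 63

4c 83 77 35 be 90 db ea 55 33 63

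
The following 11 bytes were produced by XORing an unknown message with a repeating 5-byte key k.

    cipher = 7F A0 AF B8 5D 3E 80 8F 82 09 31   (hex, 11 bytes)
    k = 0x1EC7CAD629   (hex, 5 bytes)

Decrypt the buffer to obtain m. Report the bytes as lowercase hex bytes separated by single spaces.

The 5-byte key repeats, so the effective keystream is 1e c7 ca d6 29 1e c7 ca d6 29 1e.
byte 0: 7f ^ 1e = 61
byte 1: a0 ^ c7 = 67
byte 2: af ^ ca = 65
byte 3: b8 ^ d6 = 6e
byte 4: 5d ^ 29 = 74
byte 5: 3e ^ 1e = 20
byte 6: 80 ^ c7 = 47
byte 7: 8f ^ ca = 45
byte 8: 82 ^ d6 = 54
byte 9: 09 ^ 29 = 20
byte 10: 31 ^ 1e = 2f

61 67 65 6e 74 20 47 45 54 20 2f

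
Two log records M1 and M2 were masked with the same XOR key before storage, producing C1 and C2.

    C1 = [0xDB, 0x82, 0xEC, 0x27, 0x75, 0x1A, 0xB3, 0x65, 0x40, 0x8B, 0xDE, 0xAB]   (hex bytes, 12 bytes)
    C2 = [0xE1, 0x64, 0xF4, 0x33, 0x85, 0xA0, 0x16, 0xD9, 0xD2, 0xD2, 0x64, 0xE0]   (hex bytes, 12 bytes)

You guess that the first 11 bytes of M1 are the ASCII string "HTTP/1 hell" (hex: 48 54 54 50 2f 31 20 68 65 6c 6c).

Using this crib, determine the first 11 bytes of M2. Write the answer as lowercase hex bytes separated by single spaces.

First, C1 ⊕ C2 = (M1 ⊕ K) ⊕ (M2 ⊕ K) = M1 ⊕ M2, so the key drops out. Then M2 = (M1 ⊕ M2) ⊕ M1 over the first 11 bytes.
byte 0: (db ⊕ e1) ⊕ 48 = 3a ⊕ 48 = 72
byte 1: (82 ⊕ 64) ⊕ 54 = e6 ⊕ 54 = b2
byte 2: (ec ⊕ f4) ⊕ 54 = 18 ⊕ 54 = 4c
byte 3: (27 ⊕ 33) ⊕ 50 = 14 ⊕ 50 = 44
byte 4: (75 ⊕ 85) ⊕ 2f = f0 ⊕ 2f = df
byte 5: (1a ⊕ a0) ⊕ 31 = ba ⊕ 31 = 8b
byte 6: (b3 ⊕ 16) ⊕ 20 = a5 ⊕ 20 = 85
byte 7: (65 ⊕ d9) ⊕ 68 = bc ⊕ 68 = d4
byte 8: (40 ⊕ d2) ⊕ 65 = 92 ⊕ 65 = f7
byte 9: (8b ⊕ d2) ⊕ 6c = 59 ⊕ 6c = 35
byte 10: (de ⊕ 64) ⊕ 6c = ba ⊕ 6c = d6

72 b2 4c 44 df 8b 85 d4 f7 35 d6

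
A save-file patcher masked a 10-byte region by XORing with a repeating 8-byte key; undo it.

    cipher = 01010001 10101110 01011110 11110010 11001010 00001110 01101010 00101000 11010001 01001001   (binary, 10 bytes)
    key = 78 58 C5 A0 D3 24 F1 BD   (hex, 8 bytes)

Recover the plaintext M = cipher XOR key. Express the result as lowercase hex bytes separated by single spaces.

The 8-byte key repeats, so the effective keystream is 78 58 c5 a0 d3 24 f1 bd 78 58.
byte 0: 01010001 XOR 01111000 = 00101001
byte 1: 10101110 XOR 01011000 = 11110110
byte 2: 01011110 XOR 11000101 = 10011011
byte 3: 11110010 XOR 10100000 = 01010010
byte 4: 11001010 XOR 11010011 = 00011001
byte 5: 00001110 XOR 00100100 = 00101010
byte 6: 01101010 XOR 11110001 = 10011011
byte 7: 00101000 XOR 10111101 = 10010101
byte 8: 11010001 XOR 01111000 = 10101001
byte 9: 01001001 XOR 01011000 = 00010001

29 f6 9b 52 19 2a 9b 95 a9 11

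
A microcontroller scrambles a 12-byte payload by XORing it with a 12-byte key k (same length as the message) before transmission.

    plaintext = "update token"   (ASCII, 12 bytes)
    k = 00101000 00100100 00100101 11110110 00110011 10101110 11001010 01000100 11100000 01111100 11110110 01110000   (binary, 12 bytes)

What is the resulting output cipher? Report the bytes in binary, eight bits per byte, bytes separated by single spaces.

XOR is its own inverse, so applying the key byte-wise gives the result directly.
byte 0: 01110101 ^ 00101000 = 01011101
byte 1: 01110000 ^ 00100100 = 01010100
byte 2: 01100100 ^ 00100101 = 01000001
byte 3: 01100001 ^ 11110110 = 10010111
byte 4: 01110100 ^ 00110011 = 01000111
byte 5: 01100101 ^ 10101110 = 11001011
byte 6: 00100000 ^ 11001010 = 11101010
byte 7: 01110100 ^ 01000100 = 00110000
byte 8: 01101111 ^ 11100000 = 10001111
byte 9: 01101011 ^ 01111100 = 00010111
byte 10: 01100101 ^ 11110110 = 10010011
byte 11: 01101110 ^ 01110000 = 00011110

01011101 01010100 01000001 10010111 01000111 11001011 11101010 00110000 10001111 00010111 10010011 00011110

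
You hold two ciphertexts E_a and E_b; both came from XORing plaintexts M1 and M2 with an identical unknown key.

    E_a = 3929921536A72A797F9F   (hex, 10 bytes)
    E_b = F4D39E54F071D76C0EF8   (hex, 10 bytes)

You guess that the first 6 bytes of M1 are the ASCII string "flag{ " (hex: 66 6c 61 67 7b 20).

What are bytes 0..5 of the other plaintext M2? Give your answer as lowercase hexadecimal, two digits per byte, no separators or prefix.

First, E_a ⊕ E_b = (M1 ⊕ K) ⊕ (M2 ⊕ K) = M1 ⊕ M2, so the key drops out. Then M2 = (M1 ⊕ M2) ⊕ M1 over the first 6 bytes.
byte 0: (39 ⊕ f4) ⊕ 66 = cd ⊕ 66 = ab
byte 1: (29 ⊕ d3) ⊕ 6c = fa ⊕ 6c = 96
byte 2: (92 ⊕ 9e) ⊕ 61 = 0c ⊕ 61 = 6d
byte 3: (15 ⊕ 54) ⊕ 67 = 41 ⊕ 67 = 26
byte 4: (36 ⊕ f0) ⊕ 7b = c6 ⊕ 7b = bd
byte 5: (a7 ⊕ 71) ⊕ 20 = d6 ⊕ 20 = f6

ab966d26bdf6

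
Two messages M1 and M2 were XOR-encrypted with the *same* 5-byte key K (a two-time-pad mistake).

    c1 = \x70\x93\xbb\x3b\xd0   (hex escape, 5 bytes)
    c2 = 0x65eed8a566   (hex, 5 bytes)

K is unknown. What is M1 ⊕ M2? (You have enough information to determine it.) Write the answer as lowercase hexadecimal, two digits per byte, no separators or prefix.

157d639eb6

c1 ⊕ c2 = (M1 ⊕ K) ⊕ (M2 ⊕ K) = M1 ⊕ M2 — the shared key cancels under XOR.
70 ^ 65 = 15
93 ^ ee = 7d
bb ^ d8 = 63
3b ^ a5 = 9e
d0 ^ 66 = b6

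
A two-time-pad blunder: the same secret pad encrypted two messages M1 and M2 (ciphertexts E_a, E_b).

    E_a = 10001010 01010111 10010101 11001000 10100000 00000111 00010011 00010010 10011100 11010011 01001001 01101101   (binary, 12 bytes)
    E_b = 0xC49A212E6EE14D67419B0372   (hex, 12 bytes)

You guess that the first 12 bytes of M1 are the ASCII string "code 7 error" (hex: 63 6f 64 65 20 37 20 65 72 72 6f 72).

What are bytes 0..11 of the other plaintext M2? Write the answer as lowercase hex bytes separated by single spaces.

First, E_a ⊕ E_b = (M1 ⊕ K) ⊕ (M2 ⊕ K) = M1 ⊕ M2, so the key drops out. Then M2 = (M1 ⊕ M2) ⊕ M1 over the first 12 bytes.
byte 0: (8a ⊕ c4) ⊕ 63 = 4e ⊕ 63 = 2d
byte 1: (57 ⊕ 9a) ⊕ 6f = cd ⊕ 6f = a2
byte 2: (95 ⊕ 21) ⊕ 64 = b4 ⊕ 64 = d0
byte 3: (c8 ⊕ 2e) ⊕ 65 = e6 ⊕ 65 = 83
byte 4: (a0 ⊕ 6e) ⊕ 20 = ce ⊕ 20 = ee
byte 5: (07 ⊕ e1) ⊕ 37 = e6 ⊕ 37 = d1
byte 6: (13 ⊕ 4d) ⊕ 20 = 5e ⊕ 20 = 7e
byte 7: (12 ⊕ 67) ⊕ 65 = 75 ⊕ 65 = 10
byte 8: (9c ⊕ 41) ⊕ 72 = dd ⊕ 72 = af
byte 9: (d3 ⊕ 9b) ⊕ 72 = 48 ⊕ 72 = 3a
byte 10: (49 ⊕ 03) ⊕ 6f = 4a ⊕ 6f = 25
byte 11: (6d ⊕ 72) ⊕ 72 = 1f ⊕ 72 = 6d

2d a2 d0 83 ee d1 7e 10 af 3a 25 6d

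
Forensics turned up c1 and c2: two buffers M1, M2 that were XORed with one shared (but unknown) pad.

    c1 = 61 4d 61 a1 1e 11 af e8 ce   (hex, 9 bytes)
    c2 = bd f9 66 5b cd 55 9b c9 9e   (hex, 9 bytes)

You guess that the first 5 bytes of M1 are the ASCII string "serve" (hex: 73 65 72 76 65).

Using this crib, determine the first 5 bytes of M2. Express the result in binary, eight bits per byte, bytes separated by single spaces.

10101111 11010001 01110101 10001100 10110110

First, c1 ⊕ c2 = (M1 ⊕ K) ⊕ (M2 ⊕ K) = M1 ⊕ M2, so the key drops out. Then M2 = (M1 ⊕ M2) ⊕ M1 over the first 5 bytes.
byte 0: (61 ^ bd) ^ 73 = dc ^ 73 = af
byte 1: (4d ^ f9) ^ 65 = b4 ^ 65 = d1
byte 2: (61 ^ 66) ^ 72 = 07 ^ 72 = 75
byte 3: (a1 ^ 5b) ^ 76 = fa ^ 76 = 8c
byte 4: (1e ^ cd) ^ 65 = d3 ^ 65 = b6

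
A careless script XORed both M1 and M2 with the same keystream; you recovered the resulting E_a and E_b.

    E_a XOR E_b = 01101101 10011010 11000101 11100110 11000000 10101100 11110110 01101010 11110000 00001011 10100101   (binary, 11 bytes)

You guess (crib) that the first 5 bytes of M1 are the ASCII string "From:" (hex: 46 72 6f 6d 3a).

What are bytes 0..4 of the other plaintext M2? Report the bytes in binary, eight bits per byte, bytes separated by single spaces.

Since E_a ⊕ E_b = M1 ⊕ M2, XORing with the guessed M1 bytes yields the corresponding M2 bytes: M2 = (E_a ⊕ E_b) ⊕ M1.
byte 0: 6d ^ 46 = 2b
byte 1: 9a ^ 72 = e8
byte 2: c5 ^ 6f = aa
byte 3: e6 ^ 6d = 8b
byte 4: c0 ^ 3a = fa

00101011 11101000 10101010 10001011 11111010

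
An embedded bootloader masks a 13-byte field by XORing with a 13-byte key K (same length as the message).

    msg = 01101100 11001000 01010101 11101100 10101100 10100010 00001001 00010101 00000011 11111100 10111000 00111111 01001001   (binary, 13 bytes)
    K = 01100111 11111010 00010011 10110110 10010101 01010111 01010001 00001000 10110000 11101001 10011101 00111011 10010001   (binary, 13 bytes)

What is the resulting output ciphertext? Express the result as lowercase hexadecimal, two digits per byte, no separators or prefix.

XOR is its own inverse, so applying the key byte-wise gives the result directly.
6c XOR 67 = 0b
c8 XOR fa = 32
55 XOR 13 = 46
ec XOR b6 = 5a
ac XOR 95 = 39
a2 XOR 57 = f5
09 XOR 51 = 58
15 XOR 08 = 1d
03 XOR b0 = b3
fc XOR e9 = 15
b8 XOR 9d = 25
3f XOR 3b = 04
49 XOR 91 = d8

0b32465a39f5581db3152504d8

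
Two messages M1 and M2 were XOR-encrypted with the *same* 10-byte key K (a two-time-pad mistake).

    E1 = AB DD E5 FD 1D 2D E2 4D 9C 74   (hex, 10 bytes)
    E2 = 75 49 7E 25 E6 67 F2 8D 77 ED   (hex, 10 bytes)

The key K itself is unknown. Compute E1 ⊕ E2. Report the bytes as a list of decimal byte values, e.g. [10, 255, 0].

E1 ⊕ E2 = (M1 ⊕ K) ⊕ (M2 ⊕ K) = M1 ⊕ M2 — the shared key cancels under XOR.
171 ^ 117 = 222
221 ^  73 = 148
229 ^ 126 = 155
253 ^  37 = 216
 29 ^ 230 = 251
 45 ^ 103 =  74
226 ^ 242 =  16
 77 ^ 141 = 192
156 ^ 119 = 235
116 ^ 237 = 153

[222, 148, 155, 216, 251, 74, 16, 192, 235, 153]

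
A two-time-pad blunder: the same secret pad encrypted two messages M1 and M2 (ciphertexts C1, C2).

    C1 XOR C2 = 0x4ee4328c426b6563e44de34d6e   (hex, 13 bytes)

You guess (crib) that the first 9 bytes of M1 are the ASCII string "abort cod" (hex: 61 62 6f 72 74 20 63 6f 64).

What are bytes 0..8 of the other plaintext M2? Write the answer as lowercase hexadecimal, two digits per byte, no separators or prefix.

Since C1 ⊕ C2 = M1 ⊕ M2, XORing with the guessed M1 bytes yields the corresponding M2 bytes: M2 = (C1 ⊕ C2) ⊕ M1.
byte 0:  78 ^  97 =  47
byte 1: 228 ^  98 = 134
byte 2:  50 ^ 111 =  93
byte 3: 140 ^ 114 = 254
byte 4:  66 ^ 116 =  54
byte 5: 107 ^  32 =  75
byte 6: 101 ^  99 =   6
byte 7:  99 ^ 111 =  12
byte 8: 228 ^ 100 = 128

2f865dfe364b060c80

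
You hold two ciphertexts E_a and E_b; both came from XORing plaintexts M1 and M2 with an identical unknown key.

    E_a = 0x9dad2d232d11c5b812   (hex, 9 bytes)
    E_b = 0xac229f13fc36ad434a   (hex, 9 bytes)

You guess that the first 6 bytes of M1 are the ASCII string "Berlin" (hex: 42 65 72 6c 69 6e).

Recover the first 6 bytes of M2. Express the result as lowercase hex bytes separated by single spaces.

First, E_a ⊕ E_b = (M1 ⊕ K) ⊕ (M2 ⊕ K) = M1 ⊕ M2, so the key drops out. Then M2 = (M1 ⊕ M2) ⊕ M1 over the first 6 bytes.
byte 0: (9d xor ac) xor 42 = 31 xor 42 = 73
byte 1: (ad xor 22) xor 65 = 8f xor 65 = ea
byte 2: (2d xor 9f) xor 72 = b2 xor 72 = c0
byte 3: (23 xor 13) xor 6c = 30 xor 6c = 5c
byte 4: (2d xor fc) xor 69 = d1 xor 69 = b8
byte 5: (11 xor 36) xor 6e = 27 xor 6e = 49

73 ea c0 5c b8 49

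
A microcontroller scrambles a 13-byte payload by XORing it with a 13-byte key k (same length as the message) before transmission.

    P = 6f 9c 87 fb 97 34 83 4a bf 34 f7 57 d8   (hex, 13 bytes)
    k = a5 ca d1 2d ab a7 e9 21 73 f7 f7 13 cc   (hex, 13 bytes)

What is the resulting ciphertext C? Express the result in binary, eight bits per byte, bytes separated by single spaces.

11001010 01010110 01010110 11010110 00111100 10010011 01101010 01101011 11001100 11000011 00000000 01000100 00010100

XOR is its own inverse, so applying the key byte-wise gives the result directly.
01101111 xor 10100101 = 11001010
10011100 xor 11001010 = 01010110
10000111 xor 11010001 = 01010110
11111011 xor 00101101 = 11010110
10010111 xor 10101011 = 00111100
00110100 xor 10100111 = 10010011
10000011 xor 11101001 = 01101010
01001010 xor 00100001 = 01101011
10111111 xor 01110011 = 11001100
00110100 xor 11110111 = 11000011
11110111 xor 11110111 = 00000000
01010111 xor 00010011 = 01000100
11011000 xor 11001100 = 00010100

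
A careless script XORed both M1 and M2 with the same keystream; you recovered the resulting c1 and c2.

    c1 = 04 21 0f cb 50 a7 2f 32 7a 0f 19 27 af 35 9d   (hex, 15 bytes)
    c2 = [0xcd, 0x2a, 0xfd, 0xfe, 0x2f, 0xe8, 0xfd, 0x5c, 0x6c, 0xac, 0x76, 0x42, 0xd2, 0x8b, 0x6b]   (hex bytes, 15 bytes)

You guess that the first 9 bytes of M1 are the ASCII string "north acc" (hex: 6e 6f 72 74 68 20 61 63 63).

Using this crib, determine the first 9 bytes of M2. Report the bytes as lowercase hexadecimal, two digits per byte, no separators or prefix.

First, c1 ⊕ c2 = (M1 ⊕ K) ⊕ (M2 ⊕ K) = M1 ⊕ M2, so the key drops out. Then M2 = (M1 ⊕ M2) ⊕ M1 over the first 9 bytes.
byte 0: (04 XOR cd) XOR 6e = c9 XOR 6e = a7
byte 1: (21 XOR 2a) XOR 6f = 0b XOR 6f = 64
byte 2: (0f XOR fd) XOR 72 = f2 XOR 72 = 80
byte 3: (cb XOR fe) XOR 74 = 35 XOR 74 = 41
byte 4: (50 XOR 2f) XOR 68 = 7f XOR 68 = 17
byte 5: (a7 XOR e8) XOR 20 = 4f XOR 20 = 6f
byte 6: (2f XOR fd) XOR 61 = d2 XOR 61 = b3
byte 7: (32 XOR 5c) XOR 63 = 6e XOR 63 = 0d
byte 8: (7a XOR 6c) XOR 63 = 16 XOR 63 = 75

a7648041176fb30d75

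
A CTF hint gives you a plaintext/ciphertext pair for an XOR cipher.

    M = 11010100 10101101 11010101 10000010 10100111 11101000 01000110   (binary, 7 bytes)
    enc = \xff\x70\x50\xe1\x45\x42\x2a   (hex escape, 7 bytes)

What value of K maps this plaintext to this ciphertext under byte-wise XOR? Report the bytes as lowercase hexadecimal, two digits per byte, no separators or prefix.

Since enc = M ⊕ K, XORing both sides with M gives K = M ⊕ enc.
d4 ^ ff = 2b
ad ^ 70 = dd
d5 ^ 50 = 85
82 ^ e1 = 63
a7 ^ 45 = e2
e8 ^ 42 = aa
46 ^ 2a = 6c

2bdd8563e2aa6c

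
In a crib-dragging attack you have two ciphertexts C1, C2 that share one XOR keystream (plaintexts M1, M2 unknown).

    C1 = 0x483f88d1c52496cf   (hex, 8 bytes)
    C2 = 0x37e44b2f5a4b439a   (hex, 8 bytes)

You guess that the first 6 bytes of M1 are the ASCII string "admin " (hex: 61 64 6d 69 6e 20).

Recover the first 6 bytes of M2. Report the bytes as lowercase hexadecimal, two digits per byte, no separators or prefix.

1ebfae97f14f

First, C1 ⊕ C2 = (M1 ⊕ K) ⊕ (M2 ⊕ K) = M1 ⊕ M2, so the key drops out. Then M2 = (M1 ⊕ M2) ⊕ M1 over the first 6 bytes.
byte 0: (48 xor 37) xor 61 = 7f xor 61 = 1e
byte 1: (3f xor e4) xor 64 = db xor 64 = bf
byte 2: (88 xor 4b) xor 6d = c3 xor 6d = ae
byte 3: (d1 xor 2f) xor 69 = fe xor 69 = 97
byte 4: (c5 xor 5a) xor 6e = 9f xor 6e = f1
byte 5: (24 xor 4b) xor 20 = 6f xor 20 = 4f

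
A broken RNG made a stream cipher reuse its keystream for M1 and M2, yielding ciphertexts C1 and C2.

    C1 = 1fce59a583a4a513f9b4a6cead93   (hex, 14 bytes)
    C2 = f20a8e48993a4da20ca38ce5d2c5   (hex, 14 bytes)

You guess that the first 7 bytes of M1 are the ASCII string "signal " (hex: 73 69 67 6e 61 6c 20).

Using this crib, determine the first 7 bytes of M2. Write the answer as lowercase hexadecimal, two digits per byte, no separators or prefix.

First, C1 ⊕ C2 = (M1 ⊕ K) ⊕ (M2 ⊕ K) = M1 ⊕ M2, so the key drops out. Then M2 = (M1 ⊕ M2) ⊕ M1 over the first 7 bytes.
byte 0: (1f ^ f2) ^ 73 = ed ^ 73 = 9e
byte 1: (ce ^ 0a) ^ 69 = c4 ^ 69 = ad
byte 2: (59 ^ 8e) ^ 67 = d7 ^ 67 = b0
byte 3: (a5 ^ 48) ^ 6e = ed ^ 6e = 83
byte 4: (83 ^ 99) ^ 61 = 1a ^ 61 = 7b
byte 5: (a4 ^ 3a) ^ 6c = 9e ^ 6c = f2
byte 6: (a5 ^ 4d) ^ 20 = e8 ^ 20 = c8

9eadb0837bf2c8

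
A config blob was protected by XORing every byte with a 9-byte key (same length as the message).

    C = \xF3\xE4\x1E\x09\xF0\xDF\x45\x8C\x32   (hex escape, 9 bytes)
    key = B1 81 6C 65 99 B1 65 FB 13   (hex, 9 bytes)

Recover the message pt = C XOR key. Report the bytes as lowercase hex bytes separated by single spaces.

42 65 72 6c 69 6e 20 77 21

XOR is its own inverse, so applying the key byte-wise gives the result directly.
f3 xor b1 = 42
e4 xor 81 = 65
1e xor 6c = 72
09 xor 65 = 6c
f0 xor 99 = 69
df xor b1 = 6e
45 xor 65 = 20
8c xor fb = 77
32 xor 13 = 21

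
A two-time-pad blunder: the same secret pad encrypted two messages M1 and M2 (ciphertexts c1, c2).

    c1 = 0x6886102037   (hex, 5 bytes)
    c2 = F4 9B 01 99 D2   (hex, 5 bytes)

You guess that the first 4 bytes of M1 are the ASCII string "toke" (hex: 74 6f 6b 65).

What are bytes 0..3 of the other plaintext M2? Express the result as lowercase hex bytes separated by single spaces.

e8 72 7a dc

First, c1 ⊕ c2 = (M1 ⊕ K) ⊕ (M2 ⊕ K) = M1 ⊕ M2, so the key drops out. Then M2 = (M1 ⊕ M2) ⊕ M1 over the first 4 bytes.
byte 0: (68 xor f4) xor 74 = 9c xor 74 = e8
byte 1: (86 xor 9b) xor 6f = 1d xor 6f = 72
byte 2: (10 xor 01) xor 6b = 11 xor 6b = 7a
byte 3: (20 xor 99) xor 65 = b9 xor 65 = dc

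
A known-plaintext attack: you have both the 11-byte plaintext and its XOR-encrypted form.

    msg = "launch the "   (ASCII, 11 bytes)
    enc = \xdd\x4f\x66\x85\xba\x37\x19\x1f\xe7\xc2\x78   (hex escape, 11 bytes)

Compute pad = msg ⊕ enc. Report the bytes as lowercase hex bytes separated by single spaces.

Since enc = msg ⊕ pad, XORing both sides with msg gives pad = msg ⊕ enc.
byte 0: 108 ⊕ 221 = 177
byte 1:  97 ⊕  79 =  46
byte 2: 117 ⊕ 102 =  19
byte 3: 110 ⊕ 133 = 235
byte 4:  99 ⊕ 186 = 217
byte 5: 104 ⊕  55 =  95
byte 6:  32 ⊕  25 =  57
byte 7: 116 ⊕  31 = 107
byte 8: 104 ⊕ 231 = 143
byte 9: 101 ⊕ 194 = 167
byte 10:  32 ⊕ 120 =  88

b1 2e 13 eb d9 5f 39 6b 8f a7 58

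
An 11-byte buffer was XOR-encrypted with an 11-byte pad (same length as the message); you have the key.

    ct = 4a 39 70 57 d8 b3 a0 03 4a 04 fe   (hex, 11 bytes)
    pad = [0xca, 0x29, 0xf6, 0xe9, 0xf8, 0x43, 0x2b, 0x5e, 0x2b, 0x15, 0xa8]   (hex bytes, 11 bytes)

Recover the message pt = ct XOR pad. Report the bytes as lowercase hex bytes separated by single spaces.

80 10 86 be 20 f0 8b 5d 61 11 56

byte 0:  74 xor 202 = 128
byte 1:  57 xor  41 =  16
byte 2: 112 xor 246 = 134
byte 3:  87 xor 233 = 190
byte 4: 216 xor 248 =  32
byte 5: 179 xor  67 = 240
byte 6: 160 xor  43 = 139
byte 7:   3 xor  94 =  93
byte 8:  74 xor  43 =  97
byte 9:   4 xor  21 =  17
byte 10: 254 xor 168 =  86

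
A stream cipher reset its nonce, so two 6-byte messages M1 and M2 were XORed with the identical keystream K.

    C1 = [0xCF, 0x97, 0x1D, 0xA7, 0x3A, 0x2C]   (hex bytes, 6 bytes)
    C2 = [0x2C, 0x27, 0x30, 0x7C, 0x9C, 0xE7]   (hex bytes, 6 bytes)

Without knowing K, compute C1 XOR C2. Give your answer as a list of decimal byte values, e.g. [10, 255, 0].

C1 ⊕ C2 = (M1 ⊕ K) ⊕ (M2 ⊕ K) = M1 ⊕ M2 — the shared key cancels under XOR.
11001111 xor 00101100 = 11100011
10010111 xor 00100111 = 10110000
00011101 xor 00110000 = 00101101
10100111 xor 01111100 = 11011011
00111010 xor 10011100 = 10100110
00101100 xor 11100111 = 11001011

[227, 176, 45, 219, 166, 203]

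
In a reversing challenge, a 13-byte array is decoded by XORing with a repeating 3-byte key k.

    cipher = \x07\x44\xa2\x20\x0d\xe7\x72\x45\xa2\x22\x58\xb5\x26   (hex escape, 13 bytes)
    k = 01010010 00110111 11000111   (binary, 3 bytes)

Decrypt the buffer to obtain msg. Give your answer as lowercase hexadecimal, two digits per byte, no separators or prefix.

The 3-byte key repeats, so the effective keystream is 52 37 c7 52 37 c7 52 37 c7 52 37 c7 52.
byte 0: 00000111 XOR 01010010 = 01010101
byte 1: 01000100 XOR 00110111 = 01110011
byte 2: 10100010 XOR 11000111 = 01100101
byte 3: 00100000 XOR 01010010 = 01110010
byte 4: 00001101 XOR 00110111 = 00111010
byte 5: 11100111 XOR 11000111 = 00100000
byte 6: 01110010 XOR 01010010 = 00100000
byte 7: 01000101 XOR 00110111 = 01110010
byte 8: 10100010 XOR 11000111 = 01100101
byte 9: 00100010 XOR 01010010 = 01110000
byte 10: 01011000 XOR 00110111 = 01101111
byte 11: 10110101 XOR 11000111 = 01110010
byte 12: 00100110 XOR 01010010 = 01110100

557365723a20207265706f7274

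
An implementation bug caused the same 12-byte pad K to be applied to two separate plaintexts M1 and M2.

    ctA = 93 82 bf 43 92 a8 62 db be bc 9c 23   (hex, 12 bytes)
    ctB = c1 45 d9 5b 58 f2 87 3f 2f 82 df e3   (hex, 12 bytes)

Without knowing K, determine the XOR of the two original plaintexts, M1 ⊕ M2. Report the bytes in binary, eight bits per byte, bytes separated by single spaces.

ctA ⊕ ctB = (M1 ⊕ K) ⊕ (M2 ⊕ K) = M1 ⊕ M2 — the shared key cancels under XOR.
93 XOR c1 = 52
82 XOR 45 = c7
bf XOR d9 = 66
43 XOR 5b = 18
92 XOR 58 = ca
a8 XOR f2 = 5a
62 XOR 87 = e5
db XOR 3f = e4
be XOR 2f = 91
bc XOR 82 = 3e
9c XOR df = 43
23 XOR e3 = c0

01010010 11000111 01100110 00011000 11001010 01011010 11100101 11100100 10010001 00111110 01000011 11000000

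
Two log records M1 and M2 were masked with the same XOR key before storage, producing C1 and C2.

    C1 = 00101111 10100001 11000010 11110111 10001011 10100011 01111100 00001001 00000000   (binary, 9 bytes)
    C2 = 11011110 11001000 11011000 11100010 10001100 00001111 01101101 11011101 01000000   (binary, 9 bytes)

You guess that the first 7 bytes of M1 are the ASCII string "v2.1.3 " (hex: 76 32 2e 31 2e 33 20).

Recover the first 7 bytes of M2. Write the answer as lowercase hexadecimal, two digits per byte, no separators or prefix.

875b3424299f31

First, C1 ⊕ C2 = (M1 ⊕ K) ⊕ (M2 ⊕ K) = M1 ⊕ M2, so the key drops out. Then M2 = (M1 ⊕ M2) ⊕ M1 over the first 7 bytes.
byte 0: (2f XOR de) XOR 76 = f1 XOR 76 = 87
byte 1: (a1 XOR c8) XOR 32 = 69 XOR 32 = 5b
byte 2: (c2 XOR d8) XOR 2e = 1a XOR 2e = 34
byte 3: (f7 XOR e2) XOR 31 = 15 XOR 31 = 24
byte 4: (8b XOR 8c) XOR 2e = 07 XOR 2e = 29
byte 5: (a3 XOR 0f) XOR 33 = ac XOR 33 = 9f
byte 6: (7c XOR 6d) XOR 20 = 11 XOR 20 = 31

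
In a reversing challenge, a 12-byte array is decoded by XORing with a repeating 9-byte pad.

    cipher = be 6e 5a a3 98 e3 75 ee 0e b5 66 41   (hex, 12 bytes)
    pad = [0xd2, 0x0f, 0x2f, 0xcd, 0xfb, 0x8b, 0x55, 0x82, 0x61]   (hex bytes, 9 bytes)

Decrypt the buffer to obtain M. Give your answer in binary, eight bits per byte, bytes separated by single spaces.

01101100 01100001 01110101 01101110 01100011 01101000 00100000 01101100 01101111 01100111 01101001 01101110

The 9-byte key repeats, so the effective keystream is d2 0f 2f cd fb 8b 55 82 61 d2 0f 2f.
byte 0: be ⊕ d2 = 6c
byte 1: 6e ⊕ 0f = 61
byte 2: 5a ⊕ 2f = 75
byte 3: a3 ⊕ cd = 6e
byte 4: 98 ⊕ fb = 63
byte 5: e3 ⊕ 8b = 68
byte 6: 75 ⊕ 55 = 20
byte 7: ee ⊕ 82 = 6c
byte 8: 0e ⊕ 61 = 6f
byte 9: b5 ⊕ d2 = 67
byte 10: 66 ⊕ 0f = 69
byte 11: 41 ⊕ 2f = 6e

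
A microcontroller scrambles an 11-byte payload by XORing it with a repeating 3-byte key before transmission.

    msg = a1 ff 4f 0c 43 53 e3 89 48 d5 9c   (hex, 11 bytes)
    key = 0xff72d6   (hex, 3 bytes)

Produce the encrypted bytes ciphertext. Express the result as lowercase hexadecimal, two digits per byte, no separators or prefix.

5e8d99f331851cfb9e2aee

The 3-byte key repeats, so the effective keystream is ff 72 d6 ff 72 d6 ff 72 d6 ff 72.
byte 0: a1 xor ff = 5e
byte 1: ff xor 72 = 8d
byte 2: 4f xor d6 = 99
byte 3: 0c xor ff = f3
byte 4: 43 xor 72 = 31
byte 5: 53 xor d6 = 85
byte 6: e3 xor ff = 1c
byte 7: 89 xor 72 = fb
byte 8: 48 xor d6 = 9e
byte 9: d5 xor ff = 2a
byte 10: 9c xor 72 = ee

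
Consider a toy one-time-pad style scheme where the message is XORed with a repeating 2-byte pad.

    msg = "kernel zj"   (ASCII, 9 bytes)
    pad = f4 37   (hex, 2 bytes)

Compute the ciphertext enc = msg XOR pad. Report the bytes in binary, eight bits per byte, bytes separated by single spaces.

10011111 01010010 10000110 01011001 10010001 01011011 11010100 01001101 10011110

The 2-byte key repeats, so the effective keystream is f4 37 f4 37 f4 37 f4 37 f4.
byte 0: 6b xor f4 = 9f
byte 1: 65 xor 37 = 52
byte 2: 72 xor f4 = 86
byte 3: 6e xor 37 = 59
byte 4: 65 xor f4 = 91
byte 5: 6c xor 37 = 5b
byte 6: 20 xor f4 = d4
byte 7: 7a xor 37 = 4d
byte 8: 6a xor f4 = 9e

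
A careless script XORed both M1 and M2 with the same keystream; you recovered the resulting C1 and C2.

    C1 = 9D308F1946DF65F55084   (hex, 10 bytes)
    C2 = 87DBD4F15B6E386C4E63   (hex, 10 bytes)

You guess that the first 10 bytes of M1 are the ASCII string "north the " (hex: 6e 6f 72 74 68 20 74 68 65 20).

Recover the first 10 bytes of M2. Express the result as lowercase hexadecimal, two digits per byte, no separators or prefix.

First, C1 ⊕ C2 = (M1 ⊕ K) ⊕ (M2 ⊕ K) = M1 ⊕ M2, so the key drops out. Then M2 = (M1 ⊕ M2) ⊕ M1 over the first 10 bytes.
byte 0: (9d XOR 87) XOR 6e = 1a XOR 6e = 74
byte 1: (30 XOR db) XOR 6f = eb XOR 6f = 84
byte 2: (8f XOR d4) XOR 72 = 5b XOR 72 = 29
byte 3: (19 XOR f1) XOR 74 = e8 XOR 74 = 9c
byte 4: (46 XOR 5b) XOR 68 = 1d XOR 68 = 75
byte 5: (df XOR 6e) XOR 20 = b1 XOR 20 = 91
byte 6: (65 XOR 38) XOR 74 = 5d XOR 74 = 29
byte 7: (f5 XOR 6c) XOR 68 = 99 XOR 68 = f1
byte 8: (50 XOR 4e) XOR 65 = 1e XOR 65 = 7b
byte 9: (84 XOR 63) XOR 20 = e7 XOR 20 = c7

7484299c759129f17bc7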